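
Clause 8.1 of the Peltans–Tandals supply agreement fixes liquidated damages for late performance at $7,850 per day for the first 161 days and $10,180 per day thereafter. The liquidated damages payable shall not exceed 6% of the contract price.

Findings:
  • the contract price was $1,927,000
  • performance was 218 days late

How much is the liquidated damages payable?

Liquidated damages: $115,620

First 161 days: 161 × $7,850 = $1,263,850
Remaining days: (218 − 161) × $10,180 = $580,260
Accrued per-day damages: $1,263,850 + $580,260 = $1,844,110
Cap: 6% of $1,927,000 = $115,620
Cap at $115,620: $1,844,110 exceeds the cap → $115,620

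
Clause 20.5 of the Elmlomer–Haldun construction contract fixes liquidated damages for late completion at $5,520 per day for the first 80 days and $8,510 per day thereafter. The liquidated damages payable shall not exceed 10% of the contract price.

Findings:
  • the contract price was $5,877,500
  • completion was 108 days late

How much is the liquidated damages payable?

First 80 days: 80 × $5,520 = $441,600
Remaining days: (108 − 80) × $8,510 = $238,280
Accrued per-day damages: $441,600 + $238,280 = $679,880
Cap: 10% of $5,877,500 = $587,750
Cap at $587,750: $679,880 exceeds the cap → $587,750

$587,750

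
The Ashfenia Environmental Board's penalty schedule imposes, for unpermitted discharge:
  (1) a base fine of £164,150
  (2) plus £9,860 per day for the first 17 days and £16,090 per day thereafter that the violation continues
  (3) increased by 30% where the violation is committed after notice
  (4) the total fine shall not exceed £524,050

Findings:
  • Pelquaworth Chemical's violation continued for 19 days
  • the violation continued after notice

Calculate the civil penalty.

£473,135

First 17 days: 17 × £9,860 = £167,620
Remaining days: (19 − 17) × £16,090 = £32,180
Per-day component: £167,620 + £32,180 = £199,800
Base plus per-day: £164,150 + £199,800 = £363,950
Enhancement: 30% of £363,950 = £109,185
Enhanced fine: £363,950 + £109,185 = £473,135
Cap at £524,050: £473,135 is within the cap, no reduction.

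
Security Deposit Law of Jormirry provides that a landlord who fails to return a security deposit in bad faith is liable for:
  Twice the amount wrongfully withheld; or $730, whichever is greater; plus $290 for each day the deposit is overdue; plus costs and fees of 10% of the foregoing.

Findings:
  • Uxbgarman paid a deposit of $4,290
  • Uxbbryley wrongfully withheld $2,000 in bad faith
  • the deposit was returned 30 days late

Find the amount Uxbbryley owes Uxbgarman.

$13,970

Doubled: 2 × $2,000 = $4,000
Minimum $730: $4,000 meets the minimum, no increase.
Late-return penalty: 30 × $290 = $8,700
Damages plus late penalty: $4,000 + $8,700 = $12,700
Costs and fees: 10% of $12,700 = $1,270
Total recovery: $12,700 + $1,270 = $13,970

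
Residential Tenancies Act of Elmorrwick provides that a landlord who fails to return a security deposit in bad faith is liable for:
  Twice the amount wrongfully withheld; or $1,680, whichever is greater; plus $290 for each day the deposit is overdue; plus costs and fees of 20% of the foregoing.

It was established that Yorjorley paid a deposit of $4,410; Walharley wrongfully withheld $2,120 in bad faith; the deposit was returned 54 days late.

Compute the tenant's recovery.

$23,880

Doubled: 2 × $2,120 = $4,240
Minimum $1,680: $4,240 meets the minimum, no increase.
Late-return penalty: 54 × $290 = $15,660
Damages plus late penalty: $4,240 + $15,660 = $19,900
Costs and fees: 20% of $19,900 = $3,980
Total recovery: $19,900 + $3,980 = $23,880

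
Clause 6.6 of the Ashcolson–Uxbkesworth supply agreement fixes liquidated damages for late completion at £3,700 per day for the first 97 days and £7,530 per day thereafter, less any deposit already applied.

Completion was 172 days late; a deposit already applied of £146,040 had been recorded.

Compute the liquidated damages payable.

£777,610

First 97 days: 97 × £3,700 = £358,900
Remaining days: (172 − 97) × £7,530 = £564,750
Accrued per-day damages: £358,900 + £564,750 = £923,650
Less deposit already applied: £923,650 − £146,040 = £777,610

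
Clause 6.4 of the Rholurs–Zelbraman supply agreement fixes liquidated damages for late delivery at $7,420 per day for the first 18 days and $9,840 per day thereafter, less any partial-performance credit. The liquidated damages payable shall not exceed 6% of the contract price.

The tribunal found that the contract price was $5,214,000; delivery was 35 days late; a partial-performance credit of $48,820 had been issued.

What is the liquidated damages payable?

First 18 days: 18 × $7,420 = $133,560
Remaining days: (35 − 18) × $9,840 = $167,280
Accrued per-day damages: $133,560 + $167,280 = $300,840
Less partial-performance credit: $300,840 − $48,820 = $252,020
Cap: 6% of $5,214,000 = $312,840
Cap at $312,840: $252,020 is within the cap, no reduction.

$252,020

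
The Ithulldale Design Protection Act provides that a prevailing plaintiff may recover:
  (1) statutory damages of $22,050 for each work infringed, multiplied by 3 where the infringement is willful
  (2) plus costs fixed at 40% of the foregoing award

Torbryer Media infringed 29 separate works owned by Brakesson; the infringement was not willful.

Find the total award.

$895,230

Statutory damages: 29 × $22,050 = $639,450
Infringement not willful: no ×3 enhancement.
Costs: 40% of $639,450 = $255,780
Award plus costs: $639,450 + $255,780 = $895,230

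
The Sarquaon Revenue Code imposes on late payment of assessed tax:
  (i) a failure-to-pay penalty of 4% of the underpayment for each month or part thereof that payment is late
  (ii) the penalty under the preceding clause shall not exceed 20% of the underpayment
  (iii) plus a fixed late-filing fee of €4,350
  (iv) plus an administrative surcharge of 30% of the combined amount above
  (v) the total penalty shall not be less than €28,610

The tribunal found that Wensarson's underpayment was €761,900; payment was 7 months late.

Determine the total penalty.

Penalty: €203,749

Accrued rate: 4% × 7 = 28%, capped at 20% → 20%
Failure-to-pay penalty: 20% of €761,900 = €152,380
Penalty before surcharge: €152,380 + €4,350 = €156,730
Administrative surcharge: 30% of €156,730 = €47,019
Total penalty: €156,730 + €47,019 = €203,749
Minimum €28,610: €203,749 meets the minimum, no increase.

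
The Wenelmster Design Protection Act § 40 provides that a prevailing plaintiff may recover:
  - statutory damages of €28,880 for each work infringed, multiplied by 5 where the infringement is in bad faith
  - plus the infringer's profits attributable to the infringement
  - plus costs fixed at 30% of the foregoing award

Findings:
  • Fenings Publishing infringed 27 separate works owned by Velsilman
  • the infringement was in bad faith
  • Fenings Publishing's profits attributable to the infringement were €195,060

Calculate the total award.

Statutory damages: 27 × €28,880 = €779,760
Multiplied by 5: 5 × €779,760 = €3,898,800
Combined award: €3,898,800 + €195,060 = €4,093,860
Costs: 30% of €4,093,860 = €1,228,158
Award plus costs: €4,093,860 + €1,228,158 = €5,322,018

€5,322,018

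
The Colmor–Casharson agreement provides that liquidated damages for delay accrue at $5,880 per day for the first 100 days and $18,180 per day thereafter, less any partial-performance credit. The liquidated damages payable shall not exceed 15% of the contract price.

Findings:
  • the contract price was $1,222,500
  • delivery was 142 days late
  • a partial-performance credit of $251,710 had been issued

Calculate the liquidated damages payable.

First 100 days: 100 × $5,880 = $588,000
Remaining days: (142 − 100) × $18,180 = $763,560
Accrued per-day damages: $588,000 + $763,560 = $1,351,560
Less partial-performance credit: $1,351,560 − $251,710 = $1,099,850
Cap: 15% of $1,222,500 = $183,375
Cap at $183,375: $1,099,850 exceeds the cap → $183,375

$183,375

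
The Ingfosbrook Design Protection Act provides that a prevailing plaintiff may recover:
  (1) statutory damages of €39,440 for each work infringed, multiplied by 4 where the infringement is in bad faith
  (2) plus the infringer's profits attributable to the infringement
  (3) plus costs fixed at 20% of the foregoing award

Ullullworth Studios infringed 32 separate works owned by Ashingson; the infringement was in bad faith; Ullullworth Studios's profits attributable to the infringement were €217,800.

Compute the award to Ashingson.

Statutory damages: 32 × €39,440 = €1,262,080
Multiplied by 4: 4 × €1,262,080 = €5,048,320
Combined award: €5,048,320 + €217,800 = €5,266,120
Costs: 20% of €5,266,120 = €1,053,224
Award plus costs: €5,266,120 + €1,053,224 = €6,319,344

€6,319,344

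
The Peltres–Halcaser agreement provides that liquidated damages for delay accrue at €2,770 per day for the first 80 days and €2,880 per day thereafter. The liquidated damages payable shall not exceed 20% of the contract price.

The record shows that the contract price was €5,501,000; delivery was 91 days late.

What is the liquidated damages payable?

€253,280

First 80 days: 80 × €2,770 = €221,600
Remaining days: (91 − 80) × €2,880 = €31,680
Accrued per-day damages: €221,600 + €31,680 = €253,280
Cap: 20% of €5,501,000 = €1,100,200
Cap at €1,100,200: €253,280 is within the cap, no reduction.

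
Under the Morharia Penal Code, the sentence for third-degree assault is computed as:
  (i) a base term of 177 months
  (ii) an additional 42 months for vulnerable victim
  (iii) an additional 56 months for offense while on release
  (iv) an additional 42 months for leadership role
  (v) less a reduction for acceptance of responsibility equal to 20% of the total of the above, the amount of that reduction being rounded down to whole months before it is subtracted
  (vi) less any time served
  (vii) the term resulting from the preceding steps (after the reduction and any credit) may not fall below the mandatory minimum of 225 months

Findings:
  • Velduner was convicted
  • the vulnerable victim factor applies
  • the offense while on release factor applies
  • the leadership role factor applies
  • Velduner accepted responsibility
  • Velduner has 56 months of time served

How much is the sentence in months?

225 months

Vulnerable victim enhancement: +42 months
Offense while on release enhancement: +56 months
Leadership role enhancement: +42 months
Adjusted term: 177 months + 42 months + 56 months + 42 months = 317 months
Acceptance of responsibility reduction: 20% of 317 months = 63 months (rounded down)
After reduction: 317 − 63 = 254 months
Less time served: 254 months − 56 months = 198 months
Minimum 225 months: 198 months is below the minimum → 225 months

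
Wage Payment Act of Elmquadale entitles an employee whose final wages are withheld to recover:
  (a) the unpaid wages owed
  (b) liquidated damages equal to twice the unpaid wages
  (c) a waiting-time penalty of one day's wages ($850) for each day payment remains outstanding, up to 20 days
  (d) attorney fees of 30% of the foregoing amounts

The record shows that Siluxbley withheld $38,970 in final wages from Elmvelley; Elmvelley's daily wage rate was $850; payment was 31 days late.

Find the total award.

$174,083

Doubled: 2 × $38,970 = $77,940
Penalty days: min(31, 20) = 20
Waiting-time penalty: 20 × $850 = $17,000
Subtotal: $38,970 + $77,940 + $17,000 = $133,910
Attorney fees: 30% of $133,910 = $40,173
Total award: $133,910 + $40,173 = $174,083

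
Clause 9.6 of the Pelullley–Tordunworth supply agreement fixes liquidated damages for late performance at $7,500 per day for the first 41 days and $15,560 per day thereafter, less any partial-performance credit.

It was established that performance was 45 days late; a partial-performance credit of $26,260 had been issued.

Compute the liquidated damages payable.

$343,480

First 41 days: 41 × $7,500 = $307,500
Remaining days: (45 − 41) × $15,560 = $62,240
Accrued per-day damages: $307,500 + $62,240 = $369,740
Less partial-performance credit: $369,740 − $26,260 = $343,480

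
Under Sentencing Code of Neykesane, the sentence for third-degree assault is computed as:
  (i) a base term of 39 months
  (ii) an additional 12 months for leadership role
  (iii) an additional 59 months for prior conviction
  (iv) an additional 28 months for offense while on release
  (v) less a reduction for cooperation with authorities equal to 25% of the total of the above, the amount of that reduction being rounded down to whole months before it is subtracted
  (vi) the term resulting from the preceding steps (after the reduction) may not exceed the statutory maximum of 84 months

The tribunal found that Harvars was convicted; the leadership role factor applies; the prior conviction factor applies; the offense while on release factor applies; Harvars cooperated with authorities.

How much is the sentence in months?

Leadership role enhancement: +12 months
Prior conviction enhancement: +59 months
Offense while on release enhancement: +28 months
Adjusted term: 39 months + 12 months + 59 months + 28 months = 138 months
Cooperation with authorities reduction: 25% of 138 months = 34 months (rounded down)
After reduction: 138 − 34 = 104 months
Cap at 84 months: 104 months exceeds the cap → 84 months

84 months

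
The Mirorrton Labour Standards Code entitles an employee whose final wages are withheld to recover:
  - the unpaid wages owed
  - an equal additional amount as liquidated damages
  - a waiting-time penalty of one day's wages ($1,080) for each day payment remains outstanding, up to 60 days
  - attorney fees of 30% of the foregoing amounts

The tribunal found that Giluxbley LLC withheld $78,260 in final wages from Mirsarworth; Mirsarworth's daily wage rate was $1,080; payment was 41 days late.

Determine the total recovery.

$261,040

Liquidated damages (equal amount): $78,260
Penalty days: min(41, 60) = 41
Waiting-time penalty: 41 × $1,080 = $44,280
Subtotal: $78,260 + $78,260 + $44,280 = $200,800
Attorney fees: 30% of $200,800 = $60,240
Total award: $200,800 + $60,240 = $261,040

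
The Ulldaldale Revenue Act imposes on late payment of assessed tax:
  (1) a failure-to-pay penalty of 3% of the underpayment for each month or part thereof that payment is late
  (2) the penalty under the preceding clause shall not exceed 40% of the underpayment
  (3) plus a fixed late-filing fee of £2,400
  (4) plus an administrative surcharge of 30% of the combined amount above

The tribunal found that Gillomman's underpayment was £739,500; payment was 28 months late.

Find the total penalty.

£387,660

Accrued rate: 3% × 28 = 84%, capped at 40% → 40%
Failure-to-pay penalty: 40% of £739,500 = £295,800
Penalty before surcharge: £295,800 + £2,400 = £298,200
Administrative surcharge: 30% of £298,200 = £89,460
Total penalty: £298,200 + £89,460 = £387,660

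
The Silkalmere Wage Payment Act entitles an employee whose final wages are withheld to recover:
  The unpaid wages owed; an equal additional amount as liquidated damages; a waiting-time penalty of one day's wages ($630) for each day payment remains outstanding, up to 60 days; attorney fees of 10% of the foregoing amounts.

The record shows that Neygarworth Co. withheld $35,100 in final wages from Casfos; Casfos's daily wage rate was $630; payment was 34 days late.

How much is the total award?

Liquidated damages (equal amount): $35,100
Penalty days: min(34, 60) = 34
Waiting-time penalty: 34 × $630 = $21,420
Subtotal: $35,100 + $35,100 + $21,420 = $91,620
Attorney fees: 10% of $91,620 = $9,162
Total award: $91,620 + $9,162 = $100,782

$100,782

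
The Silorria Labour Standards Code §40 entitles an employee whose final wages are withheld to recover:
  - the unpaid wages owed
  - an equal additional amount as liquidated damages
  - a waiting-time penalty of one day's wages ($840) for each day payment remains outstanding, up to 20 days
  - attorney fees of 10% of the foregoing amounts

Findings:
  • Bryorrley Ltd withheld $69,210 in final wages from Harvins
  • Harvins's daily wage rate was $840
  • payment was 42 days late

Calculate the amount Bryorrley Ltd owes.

$170,742

Liquidated damages (equal amount): $69,210
Penalty days: min(42, 20) = 20
Waiting-time penalty: 20 × $840 = $16,800
Subtotal: $69,210 + $69,210 + $16,800 = $155,220
Attorney fees: 10% of $155,220 = $15,522
Total award: $155,220 + $15,522 = $170,742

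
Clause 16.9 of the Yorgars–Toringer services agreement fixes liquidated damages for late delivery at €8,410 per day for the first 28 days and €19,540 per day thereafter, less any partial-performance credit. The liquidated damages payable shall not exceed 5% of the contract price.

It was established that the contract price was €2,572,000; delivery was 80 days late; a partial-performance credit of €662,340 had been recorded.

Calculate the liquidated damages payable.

€128,600

First 28 days: 28 × €8,410 = €235,480
Remaining days: (80 − 28) × €19,540 = €1,016,080
Accrued per-day damages: €235,480 + €1,016,080 = €1,251,560
Less partial-performance credit: €1,251,560 − €662,340 = €589,220
Cap: 5% of €2,572,000 = €128,600
Cap at €128,600: €589,220 exceeds the cap → €128,600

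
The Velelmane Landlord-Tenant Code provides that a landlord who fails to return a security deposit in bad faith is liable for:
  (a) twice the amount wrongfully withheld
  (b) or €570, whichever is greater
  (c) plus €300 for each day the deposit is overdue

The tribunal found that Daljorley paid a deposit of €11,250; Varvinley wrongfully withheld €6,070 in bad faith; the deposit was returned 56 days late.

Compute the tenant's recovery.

€28,940

Doubled: 2 × €6,070 = €12,140
Minimum €570: €12,140 meets the minimum, no increase.
Late-return penalty: 56 × €300 = €16,800
Damages plus late penalty: €12,140 + €16,800 = €28,940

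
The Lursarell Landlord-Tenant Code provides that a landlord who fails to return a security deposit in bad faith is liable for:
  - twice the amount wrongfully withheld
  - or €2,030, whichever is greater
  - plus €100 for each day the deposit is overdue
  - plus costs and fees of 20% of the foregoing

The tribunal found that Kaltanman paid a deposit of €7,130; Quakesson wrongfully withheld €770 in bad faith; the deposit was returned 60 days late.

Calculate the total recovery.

Doubled: 2 × €770 = €1,540
Minimum €2,030: €1,540 is below the minimum → €2,030
Late-return penalty: 60 × €100 = €6,000
Damages plus late penalty: €2,030 + €6,000 = €8,030
Costs and fees: 20% of €8,030 = €1,606
Total recovery: €8,030 + €1,606 = €9,636

€9,636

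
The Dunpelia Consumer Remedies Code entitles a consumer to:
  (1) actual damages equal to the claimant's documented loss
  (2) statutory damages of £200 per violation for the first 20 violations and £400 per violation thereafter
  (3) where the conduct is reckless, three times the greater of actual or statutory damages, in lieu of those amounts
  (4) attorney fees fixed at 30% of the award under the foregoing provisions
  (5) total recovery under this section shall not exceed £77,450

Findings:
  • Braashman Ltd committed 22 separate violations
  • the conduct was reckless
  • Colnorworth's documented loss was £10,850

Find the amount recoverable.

First 20 violations: 20 × £200 = £4,000
Remaining violations: (22 − 20) × £400 = £800
Statutory damages: £4,000 + £800 = £4,800
Greater of actual damages (£10,850) or statutory damages (£4,800): £10,850
Trebled: 3 × £10,850 = £32,550
Attorney fees: 30% of £32,550 = £9,765
Total before cap: £32,550 + £9,765 = £42,315
Cap at £77,450: £42,315 is within the cap, no reduction.

£42,315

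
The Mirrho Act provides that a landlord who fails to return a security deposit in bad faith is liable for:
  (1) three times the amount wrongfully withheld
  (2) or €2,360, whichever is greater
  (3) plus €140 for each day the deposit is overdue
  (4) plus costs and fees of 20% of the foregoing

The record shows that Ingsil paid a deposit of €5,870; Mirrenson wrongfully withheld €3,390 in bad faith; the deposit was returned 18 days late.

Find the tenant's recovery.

Trebled: 3 × €3,390 = €10,170
Minimum €2,360: €10,170 meets the minimum, no increase.
Late-return penalty: 18 × €140 = €2,520
Damages plus late penalty: €10,170 + €2,520 = €12,690
Costs and fees: 20% of €12,690 = €2,538
Total recovery: €12,690 + €2,538 = €15,228

€15,228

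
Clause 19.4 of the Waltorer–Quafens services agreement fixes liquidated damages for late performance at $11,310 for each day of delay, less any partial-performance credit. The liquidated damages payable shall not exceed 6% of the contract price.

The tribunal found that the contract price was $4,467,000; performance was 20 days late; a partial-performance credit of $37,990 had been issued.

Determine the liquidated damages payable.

Liquidated damages: $188,210

Per-day damages: 20 × $11,310 = $226,200
Less partial-performance credit: $226,200 − $37,990 = $188,210
Cap: 6% of $4,467,000 = $268,020
Cap at $268,020: $188,210 is within the cap, no reduction.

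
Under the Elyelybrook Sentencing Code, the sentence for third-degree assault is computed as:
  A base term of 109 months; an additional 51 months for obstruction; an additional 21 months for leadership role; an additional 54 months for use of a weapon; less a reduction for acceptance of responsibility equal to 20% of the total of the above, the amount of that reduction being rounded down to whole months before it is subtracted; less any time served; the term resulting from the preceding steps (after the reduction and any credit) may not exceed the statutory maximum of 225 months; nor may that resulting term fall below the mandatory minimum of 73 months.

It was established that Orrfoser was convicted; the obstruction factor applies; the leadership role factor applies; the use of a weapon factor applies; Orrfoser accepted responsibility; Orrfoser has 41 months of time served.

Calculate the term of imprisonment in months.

Sentence: 147 months

Obstruction enhancement: +51 months
Leadership role enhancement: +21 months
Use of a weapon enhancement: +54 months
Adjusted term: 109 months + 51 months + 21 months + 54 months = 235 months
Acceptance of responsibility reduction: 20% of 235 months = 47 months (rounded down)
After reduction: 235 − 47 = 188 months
Less time served: 188 months − 41 months = 147 months
Cap at 225 months: 147 months is within the cap, no reduction.
Minimum 73 months: 147 months meets the minimum, no increase.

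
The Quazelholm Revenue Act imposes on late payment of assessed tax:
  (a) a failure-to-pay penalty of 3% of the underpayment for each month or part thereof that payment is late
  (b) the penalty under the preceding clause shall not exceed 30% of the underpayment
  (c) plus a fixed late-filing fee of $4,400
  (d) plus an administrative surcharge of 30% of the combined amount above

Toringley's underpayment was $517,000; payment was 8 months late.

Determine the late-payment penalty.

$167,024

Accrued rate: 3% × 8 = 24%, capped at 30% → 24%
Failure-to-pay penalty: 24% of $517,000 = $124,080
Penalty before surcharge: $124,080 + $4,400 = $128,480
Administrative surcharge: 30% of $128,480 = $38,544
Total penalty: $128,480 + $38,544 = $167,024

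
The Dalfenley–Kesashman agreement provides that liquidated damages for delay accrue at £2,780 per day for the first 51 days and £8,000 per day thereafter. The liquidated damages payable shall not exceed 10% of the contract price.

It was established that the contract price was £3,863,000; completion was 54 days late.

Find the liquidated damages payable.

First 51 days: 51 × £2,780 = £141,780
Remaining days: (54 − 51) × £8,000 = £24,000
Accrued per-day damages: £141,780 + £24,000 = £165,780
Cap: 10% of £3,863,000 = £386,300
Cap at £386,300: £165,780 is within the cap, no reduction.

£165,780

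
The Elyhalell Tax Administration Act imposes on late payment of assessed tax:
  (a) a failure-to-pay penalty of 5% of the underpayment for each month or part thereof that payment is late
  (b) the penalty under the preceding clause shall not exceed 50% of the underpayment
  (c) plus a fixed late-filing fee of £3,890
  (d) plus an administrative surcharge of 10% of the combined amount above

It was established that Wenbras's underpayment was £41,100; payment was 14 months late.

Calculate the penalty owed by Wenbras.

Accrued rate: 5% × 14 = 70%, capped at 50% → 50%
Failure-to-pay penalty: 50% of £41,100 = £20,550
Penalty before surcharge: £20,550 + £3,890 = £24,440
Administrative surcharge: 10% of £24,440 = £2,444
Total penalty: £24,440 + £2,444 = £26,884

Penalty: £26,884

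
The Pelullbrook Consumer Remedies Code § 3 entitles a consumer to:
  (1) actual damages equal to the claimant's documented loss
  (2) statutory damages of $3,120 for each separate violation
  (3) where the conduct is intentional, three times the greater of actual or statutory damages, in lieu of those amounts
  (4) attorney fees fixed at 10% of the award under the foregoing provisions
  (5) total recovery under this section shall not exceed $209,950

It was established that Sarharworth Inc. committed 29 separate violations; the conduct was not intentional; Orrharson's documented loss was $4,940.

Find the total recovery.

Statutory damages: 29 × $3,120 = $90,480
Conduct not intentional: the in-lieu enhancement does not apply.
Actual plus statutory damages: $4,940 + $90,480 = $95,420
Attorney fees: 10% of $95,420 = $9,542
Total before cap: $95,420 + $9,542 = $104,962
Cap at $209,950: $104,962 is within the cap, no reduction.

$104,962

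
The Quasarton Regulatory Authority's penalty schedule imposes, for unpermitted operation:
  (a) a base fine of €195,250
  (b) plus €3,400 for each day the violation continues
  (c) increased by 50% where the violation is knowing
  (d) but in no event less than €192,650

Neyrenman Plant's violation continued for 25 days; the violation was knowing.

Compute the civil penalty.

Per-day component: 25 × €3,400 = €85,000
Base plus per-day: €195,250 + €85,000 = €280,250
Enhancement: 50% of €280,250 = €140,125
Enhanced fine: €280,250 + €140,125 = €420,375
Minimum €192,650: €420,375 meets the minimum, no increase.

€420,375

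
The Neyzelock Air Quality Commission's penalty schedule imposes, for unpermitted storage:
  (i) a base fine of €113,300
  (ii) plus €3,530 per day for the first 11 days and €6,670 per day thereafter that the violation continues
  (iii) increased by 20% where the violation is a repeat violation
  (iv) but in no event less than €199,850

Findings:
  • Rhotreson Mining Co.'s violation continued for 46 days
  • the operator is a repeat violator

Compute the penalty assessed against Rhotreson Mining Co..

€462,696

First 11 days: 11 × €3,530 = €38,830
Remaining days: (46 − 11) × €6,670 = €233,450
Per-day component: €38,830 + €233,450 = €272,280
Base plus per-day: €113,300 + €272,280 = €385,580
Enhancement: 20% of €385,580 = €77,116
Enhanced fine: €385,580 + €77,116 = €462,696
Minimum €199,850: €462,696 meets the minimum, no increase.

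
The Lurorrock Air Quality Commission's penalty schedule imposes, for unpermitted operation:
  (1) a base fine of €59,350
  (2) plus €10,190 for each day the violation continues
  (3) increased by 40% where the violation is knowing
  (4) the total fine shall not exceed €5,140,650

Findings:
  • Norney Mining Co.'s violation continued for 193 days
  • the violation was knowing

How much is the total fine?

€2,836,428

Per-day component: 193 × €10,190 = €1,966,670
Base plus per-day: €59,350 + €1,966,670 = €2,026,020
Enhancement: 40% of €2,026,020 = €810,408
Enhanced fine: €2,026,020 + €810,408 = €2,836,428
Cap at €5,140,650: €2,836,428 is within the cap, no reduction.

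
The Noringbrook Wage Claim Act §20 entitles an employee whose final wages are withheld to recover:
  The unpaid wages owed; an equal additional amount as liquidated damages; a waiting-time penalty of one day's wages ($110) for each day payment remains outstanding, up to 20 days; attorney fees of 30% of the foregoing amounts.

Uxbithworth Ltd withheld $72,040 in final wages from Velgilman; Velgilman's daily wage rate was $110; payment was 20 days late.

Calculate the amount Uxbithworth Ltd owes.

Liquidated damages (equal amount): $72,040
Penalty days: min(20, 20) = 20
Waiting-time penalty: 20 × $110 = $2,200
Subtotal: $72,040 + $72,040 + $2,200 = $146,280
Attorney fees: 30% of $146,280 = $43,884
Total award: $146,280 + $43,884 = $190,164

$190,164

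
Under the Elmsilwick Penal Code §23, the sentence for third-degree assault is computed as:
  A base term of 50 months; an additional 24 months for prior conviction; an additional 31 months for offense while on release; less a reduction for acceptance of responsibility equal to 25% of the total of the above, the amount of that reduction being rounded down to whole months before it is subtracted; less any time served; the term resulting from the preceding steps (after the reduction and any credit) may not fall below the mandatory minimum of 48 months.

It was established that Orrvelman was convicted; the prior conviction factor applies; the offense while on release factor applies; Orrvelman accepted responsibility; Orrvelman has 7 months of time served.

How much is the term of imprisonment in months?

Prior conviction enhancement: +24 months
Offense while on release enhancement: +31 months
Adjusted term: 50 months + 24 months + 31 months = 105 months
Acceptance of responsibility reduction: 25% of 105 months = 26 months (rounded down)
After reduction: 105 − 26 = 79 months
Less time served: 79 months − 7 months = 72 months
Minimum 48 months: 72 months meets the minimum, no increase.

72 months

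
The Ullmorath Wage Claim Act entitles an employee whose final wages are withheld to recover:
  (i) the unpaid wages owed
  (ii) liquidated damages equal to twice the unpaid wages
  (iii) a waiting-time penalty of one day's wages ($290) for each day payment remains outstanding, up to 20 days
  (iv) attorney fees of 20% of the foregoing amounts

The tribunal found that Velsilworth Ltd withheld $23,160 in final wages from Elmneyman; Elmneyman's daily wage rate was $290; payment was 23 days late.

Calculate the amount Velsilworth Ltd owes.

Doubled: 2 × $23,160 = $46,320
Penalty days: min(23, 20) = 20
Waiting-time penalty: 20 × $290 = $5,800
Subtotal: $23,160 + $46,320 + $5,800 = $75,280
Attorney fees: 20% of $75,280 = $15,056
Total award: $75,280 + $15,056 = $90,336

$90,336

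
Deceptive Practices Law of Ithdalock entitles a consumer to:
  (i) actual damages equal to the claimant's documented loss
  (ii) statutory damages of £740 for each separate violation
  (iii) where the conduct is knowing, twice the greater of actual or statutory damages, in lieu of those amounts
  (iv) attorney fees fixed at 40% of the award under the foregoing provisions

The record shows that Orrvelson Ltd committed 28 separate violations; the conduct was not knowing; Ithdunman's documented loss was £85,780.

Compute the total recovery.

Statutory damages: 28 × £740 = £20,720
Conduct not knowing: the in-lieu enhancement does not apply.
Actual plus statutory damages: £85,780 + £20,720 = £106,500
Attorney fees: 40% of £106,500 = £42,600
Total recovery: £106,500 + £42,600 = £149,100

£149,100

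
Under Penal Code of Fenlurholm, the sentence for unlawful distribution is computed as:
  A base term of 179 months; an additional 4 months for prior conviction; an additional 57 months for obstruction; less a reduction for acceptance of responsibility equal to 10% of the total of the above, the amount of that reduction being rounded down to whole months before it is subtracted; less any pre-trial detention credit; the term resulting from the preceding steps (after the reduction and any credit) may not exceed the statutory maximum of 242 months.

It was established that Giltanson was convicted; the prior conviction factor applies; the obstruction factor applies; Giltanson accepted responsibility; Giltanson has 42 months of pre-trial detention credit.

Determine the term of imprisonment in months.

174 months

Prior conviction enhancement: +4 months
Obstruction enhancement: +57 months
Adjusted term: 179 months + 4 months + 57 months = 240 months
Acceptance of responsibility reduction: 10% of 240 months = 24 months (rounded down)
After reduction: 240 − 24 = 216 months
Less pre-trial detention credit: 216 months − 42 months = 174 months
Cap at 242 months: 174 months is within the cap, no reduction.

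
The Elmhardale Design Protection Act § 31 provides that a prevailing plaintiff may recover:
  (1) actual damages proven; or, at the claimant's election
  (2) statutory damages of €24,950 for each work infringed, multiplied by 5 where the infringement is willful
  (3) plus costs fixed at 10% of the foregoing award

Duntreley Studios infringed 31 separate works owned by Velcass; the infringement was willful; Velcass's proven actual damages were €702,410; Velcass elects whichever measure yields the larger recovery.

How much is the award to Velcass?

Statutory damages: 31 × €24,950 = €773,450
Multiplied by 5: 5 × €773,450 = €3,867,250
Greater of actual damages (€702,410) or enhanced statutory damages (€3,867,250): €3,867,250
Costs: 10% of €3,867,250 = €386,725
Award plus costs: €3,867,250 + €386,725 = €4,253,975

€4,253,975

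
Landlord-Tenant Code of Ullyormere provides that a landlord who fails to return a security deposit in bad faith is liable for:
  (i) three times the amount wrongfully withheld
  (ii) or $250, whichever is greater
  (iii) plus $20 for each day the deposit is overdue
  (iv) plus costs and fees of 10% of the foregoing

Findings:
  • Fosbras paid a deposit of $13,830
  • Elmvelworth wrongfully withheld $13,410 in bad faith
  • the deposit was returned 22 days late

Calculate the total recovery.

$44,737

Trebled: 3 × $13,410 = $40,230
Minimum $250: $40,230 meets the minimum, no increase.
Late-return penalty: 22 × $20 = $440
Damages plus late penalty: $40,230 + $440 = $40,670
Costs and fees: 10% of $40,670 = $4,067
Total recovery: $40,670 + $4,067 = $44,737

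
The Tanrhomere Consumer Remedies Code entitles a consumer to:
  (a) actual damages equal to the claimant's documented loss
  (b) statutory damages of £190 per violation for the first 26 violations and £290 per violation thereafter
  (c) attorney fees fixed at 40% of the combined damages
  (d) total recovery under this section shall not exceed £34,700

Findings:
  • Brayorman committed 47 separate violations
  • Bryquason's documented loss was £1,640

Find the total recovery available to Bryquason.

£17,738

First 26 violations: 26 × £190 = £4,940
Remaining violations: (47 − 26) × £290 = £6,090
Statutory damages: £4,940 + £6,090 = £11,030
Combined damages: £1,640 + £11,030 = £12,670
Attorney fees: 40% of £12,670 = £5,068
Total before cap: £12,670 + £5,068 = £17,738
Cap at £34,700: £17,738 is within the cap, no reduction.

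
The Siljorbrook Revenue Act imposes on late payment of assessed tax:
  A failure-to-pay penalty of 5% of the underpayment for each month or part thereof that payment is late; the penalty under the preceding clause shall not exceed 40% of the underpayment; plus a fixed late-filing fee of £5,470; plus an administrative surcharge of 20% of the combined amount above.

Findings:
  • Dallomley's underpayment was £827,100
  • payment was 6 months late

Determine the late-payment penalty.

Accrued rate: 5% × 6 = 30%, capped at 40% → 30%
Failure-to-pay penalty: 30% of £827,100 = £248,130
Penalty before surcharge: £248,130 + £5,470 = £253,600
Administrative surcharge: 20% of £253,600 = £50,720
Total penalty: £253,600 + £50,720 = £304,320

Penalty: £304,320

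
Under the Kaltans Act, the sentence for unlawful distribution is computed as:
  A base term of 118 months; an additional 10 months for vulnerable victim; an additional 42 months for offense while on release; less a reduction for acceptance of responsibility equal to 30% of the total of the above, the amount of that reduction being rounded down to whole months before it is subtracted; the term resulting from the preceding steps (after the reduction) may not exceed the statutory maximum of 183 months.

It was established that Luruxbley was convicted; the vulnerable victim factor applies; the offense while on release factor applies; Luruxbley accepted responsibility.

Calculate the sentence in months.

Sentence: 119 months

Vulnerable victim enhancement: +10 months
Offense while on release enhancement: +42 months
Adjusted term: 118 months + 10 months + 42 months = 170 months
Acceptance of responsibility reduction: 30% of 170 months = 51 months (rounded down)
After reduction: 170 − 51 = 119 months
Cap at 183 months: 119 months is within the cap, no reduction.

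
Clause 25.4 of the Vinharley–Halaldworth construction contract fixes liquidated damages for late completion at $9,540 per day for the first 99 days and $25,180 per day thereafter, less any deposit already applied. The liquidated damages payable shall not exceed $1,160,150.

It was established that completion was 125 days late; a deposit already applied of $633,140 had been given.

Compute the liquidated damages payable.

First 99 days: 99 × $9,540 = $944,460
Remaining days: (125 − 99) × $25,180 = $654,680
Accrued per-day damages: $944,460 + $654,680 = $1,599,140
Less deposit already applied: $1,599,140 − $633,140 = $966,000
Cap at $1,160,150: $966,000 is within the cap, no reduction.

$966,000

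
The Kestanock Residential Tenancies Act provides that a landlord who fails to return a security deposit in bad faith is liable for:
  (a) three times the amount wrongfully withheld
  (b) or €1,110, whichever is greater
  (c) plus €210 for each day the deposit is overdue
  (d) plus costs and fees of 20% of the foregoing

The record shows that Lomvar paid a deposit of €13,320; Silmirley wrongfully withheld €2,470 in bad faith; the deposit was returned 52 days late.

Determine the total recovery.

€21,996

Trebled: 3 × €2,470 = €7,410
Minimum €1,110: €7,410 meets the minimum, no increase.
Late-return penalty: 52 × €210 = €10,920
Damages plus late penalty: €7,410 + €10,920 = €18,330
Costs and fees: 20% of €18,330 = €3,666
Total recovery: €18,330 + €3,666 = €21,996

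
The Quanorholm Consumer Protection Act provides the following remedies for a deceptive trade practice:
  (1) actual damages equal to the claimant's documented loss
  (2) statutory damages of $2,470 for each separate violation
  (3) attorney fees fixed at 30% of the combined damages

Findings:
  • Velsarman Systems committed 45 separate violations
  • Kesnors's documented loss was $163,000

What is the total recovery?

Statutory damages: 45 × $2,470 = $111,150
Combined damages: $163,000 + $111,150 = $274,150
Attorney fees: 30% of $274,150 = $82,245
Total recovery: $274,150 + $82,245 = $356,395

$356,395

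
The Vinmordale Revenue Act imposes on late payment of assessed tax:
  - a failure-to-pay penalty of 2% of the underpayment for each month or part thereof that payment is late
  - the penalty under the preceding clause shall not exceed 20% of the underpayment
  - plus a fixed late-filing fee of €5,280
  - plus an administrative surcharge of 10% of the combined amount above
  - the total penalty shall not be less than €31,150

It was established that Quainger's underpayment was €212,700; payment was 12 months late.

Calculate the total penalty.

Accrued rate: 2% × 12 = 24%, capped at 20% → 20%
Failure-to-pay penalty: 20% of €212,700 = €42,540
Penalty before surcharge: €42,540 + €5,280 = €47,820
Administrative surcharge: 10% of €47,820 = €4,782
Total penalty: €47,820 + €4,782 = €52,602
Minimum €31,150: €52,602 meets the minimum, no increase.

€52,602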